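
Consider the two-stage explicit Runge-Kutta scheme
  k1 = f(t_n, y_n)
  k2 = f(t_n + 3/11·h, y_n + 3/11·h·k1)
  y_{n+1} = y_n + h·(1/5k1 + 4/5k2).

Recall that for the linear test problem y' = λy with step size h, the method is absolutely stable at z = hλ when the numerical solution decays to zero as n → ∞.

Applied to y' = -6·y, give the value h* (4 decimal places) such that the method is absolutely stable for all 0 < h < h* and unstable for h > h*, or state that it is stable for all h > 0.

(-4.5833,0); λ=-6 ⇒ h* = (55/12)/6 = 0.7639.

Set f=λy, z=hλ:
  k1=λy_n ⇒ h·k1=z·y_n;  k2=λ(1+3/11z)y_n ⇒ h·k2=z(1+3/11z)y_n
  y_{n+1}/y_n = 1 + 1/5z + 4/5z(1+3/11z) = 1 + z + 12/55z²
  R(z) = 1 + z + 12/55z².

Find x<0 with |R(x)|<1.
x=-0.77: |R|=0.3594
R=1: x+12/55x²=0 ⇒ x=−55/12=-4.5833; min R=1−1/(4·12/55)=-0.1458>−1
Confirm numerically:
  x=-3.744: |R|=0.31437 <1
  x=-2.052: |R|=0.13330 <1
  x=-1.883: |R|=0.10940 <1
  x=-5.032: |R|=1.49259 >1
  x=-4.884: |R|=1.32039 >1
  x=-4.653: |R|=1.07073 >1
Stable set (-4.5833, 0).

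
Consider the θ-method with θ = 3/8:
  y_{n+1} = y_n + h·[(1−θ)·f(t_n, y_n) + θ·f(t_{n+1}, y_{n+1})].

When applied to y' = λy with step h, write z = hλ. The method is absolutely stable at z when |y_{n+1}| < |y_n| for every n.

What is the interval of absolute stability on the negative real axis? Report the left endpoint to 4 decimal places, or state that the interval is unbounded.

On y'=λy, z=hλ:
  y_{n+1} = y_n + z·[5/8·y_n + 3/8·y_{n+1}] ⇒ (1 − 3/8z)y_{n+1} = (1 + 5/8z)y_n
  Hence R(z) = (1 + 5/8z)/(1 − 3/8z).

Need |R(x)|<1, x<0.
x=-0.62: |R|=0.4970
R=−1: 1+5/8x = −1+3/8x ⇒ -1/4x=2 ⇒ x=2/(-1/4)=-8.0000
Confirm numerically:
  x=-5.622: |R|=0.80873 <1
  x=-5.401: |R|=0.78523 <1
  x=-5.119: |R|=0.75331 <1
  x=-8.539: |R|=1.03207 >1
  x=-8.434: |R|=1.02606 >1
  x=-8.412: |R|=1.02479 >1
Stable set (-8.0000, 0).

z∈(-8.0000,0).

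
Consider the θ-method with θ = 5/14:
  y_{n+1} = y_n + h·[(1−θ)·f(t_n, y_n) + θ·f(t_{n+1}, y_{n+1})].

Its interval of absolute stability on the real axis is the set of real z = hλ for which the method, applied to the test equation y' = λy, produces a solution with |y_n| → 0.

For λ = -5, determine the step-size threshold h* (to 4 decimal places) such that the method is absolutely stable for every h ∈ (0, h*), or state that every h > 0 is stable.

Test eqn y'=λy, z=hλ:
  y_{n+1} = y_n + z·[9/14·y_n + 5/14·y_{n+1}] ⇒ (1 − 5/14z)y_{n+1} = (1 + 9/14z)y_n
  ⇒ R(z) = (1 + 9/14z)/(1 − 5/14z).

Find x<0 with |R(x)|<1.
x=-0.56: |R|=0.5333
R=−1: 1+9/14x = −1+5/14x ⇒ -2/7x=2 ⇒ x=2/(-2/7)=-7.0000
Confirm numerically:
  x=-6.766: |R|=0.98043 <1
  x=-4.782: |R|=0.76597 <1
  x=-4.289: |R|=0.69406 <1
  x=-3.918: |R|=0.63299 <1
  x=-7.494: |R|=1.03839 >1
  x=-7.350: |R|=1.02759 >1
  x=-7.207: |R|=1.01655 >1
Interval (-7.0000, 0).

(-7.0000,0); λ=-5 ⇒ h* = (7)/5 = 1.4000.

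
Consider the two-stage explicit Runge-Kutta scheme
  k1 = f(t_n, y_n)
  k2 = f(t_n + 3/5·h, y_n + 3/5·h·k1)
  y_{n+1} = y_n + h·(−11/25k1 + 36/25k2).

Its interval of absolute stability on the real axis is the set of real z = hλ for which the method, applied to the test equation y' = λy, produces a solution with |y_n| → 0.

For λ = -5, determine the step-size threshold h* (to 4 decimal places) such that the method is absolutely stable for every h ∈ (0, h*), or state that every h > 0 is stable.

On y'=λy, z=hλ:
  k1=λy_n ⇒ h·k1=z·y_n;  k2=λ(1+3/5z)y_n ⇒ h·k2=z(1+3/5z)y_n
  y_{n+1}/y_n = 1 − 11/25z + 36/25z(1+3/5z) = 1 + z + 108/125z²
  Hence R(z) = 1 + z + 108/125z².

Solve |R(x)|<1 on ℝ⁻.
x=-1.38: |R|=1.2654
R=1: x+108/125x²=0 ⇒ x=−125/108=-1.1574; min R=1−1/(4·108/125)=0.7106>−1
Confirm numerically:
  x=-0.982: |R|=0.85118 <1
  x=-0.526: |R|=0.71305 <1
  x=-0.513: |R|=0.71438 <1
  x=-1.688: |R|=1.77383 >1
  x=-1.301: |R|=1.16141 >1
  x=-1.238: |R|=1.08620 >1
Stable set (-1.1574, 0).

(-1.1574,0); λ=-5 ⇒ h* = (125/108)/5 = 0.2315.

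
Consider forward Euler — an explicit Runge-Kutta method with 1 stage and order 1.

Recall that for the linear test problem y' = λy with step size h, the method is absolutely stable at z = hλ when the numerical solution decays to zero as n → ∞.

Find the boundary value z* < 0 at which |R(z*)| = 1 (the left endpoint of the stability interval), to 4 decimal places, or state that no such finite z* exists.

On y'=λy, z=hλ:
  order 1, 1-stage ⇒ R(z)=1+z
  (e.g. R(-0.56)=0.44000, |R|=0.44000)

Need |R(x)|<1, x<0.
x=-0.56: |R|=0.4400
|R(-1.84)|=0.8400 |R(-1.72)|=0.7200 |R(-0.57)|=0.4300
Bisect:
  x_lo=-2.6132 |R|=1.6132  x_hi=-0.2718 |R|=0.7282
  mid=-1.44249 |R|=0.44249 →hi
  mid=-2.02785 |R|=1.02785 →lo
  mid=-1.73517 |R|=0.73517 →hi
  mid=-1.88151 |R|=0.88151 →hi
  mid=-1.95468 |R|=0.95468 →hi
  mid=-1.99127 |R|=0.99127 →hi
  mid=-2.00956 |R|=1.00956 →lo
  mid=-2.00042 |R|=1.00042 →lo
  mid=-1.99584 |R|=0.99584 →hi
  ...
  [-2.00013,-1.99999] ⇒ x*=-2.0000
Interval (-2.0000, 0).

left endpoint -2.0000.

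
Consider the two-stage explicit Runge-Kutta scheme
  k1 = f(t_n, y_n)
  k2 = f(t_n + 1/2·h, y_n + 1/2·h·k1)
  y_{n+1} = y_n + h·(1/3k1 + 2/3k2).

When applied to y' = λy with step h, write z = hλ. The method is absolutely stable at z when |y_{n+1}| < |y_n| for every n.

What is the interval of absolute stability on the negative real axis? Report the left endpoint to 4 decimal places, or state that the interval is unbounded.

On y'=λy, z=hλ:
  k1=λy_n ⇒ h·k1=z·y_n;  k2=λ(1+1/2z)y_n ⇒ h·k2=z(1+1/2z)y_n
  y_{n+1}/y_n = 1 + 1/3z + 2/3z(1+1/2z) = 1 + z + 1/3z²
  so R(z) = 1 + z + 1/3z².

Boundary: |R(x)|=1, x<0.
x=-1.31: |R|=0.2620
R=1: x+1/3x²=0 ⇒ x=−3=-3.0000; min R=1−1/(4·1/3)=0.2500>−1
Confirm numerically:
  x=-2.353: |R|=0.49254 <1
  x=-1.895: |R|=0.30201 <1
  x=-1.381: |R|=0.25472 <1
  x=-3.331: |R|=1.36752 >1
  x=-3.182: |R|=1.19304 >1
  x=-3.087: |R|=1.08952 >1
So |R|<1 on (-3.0000, 0).

z∈(-3.0000,0).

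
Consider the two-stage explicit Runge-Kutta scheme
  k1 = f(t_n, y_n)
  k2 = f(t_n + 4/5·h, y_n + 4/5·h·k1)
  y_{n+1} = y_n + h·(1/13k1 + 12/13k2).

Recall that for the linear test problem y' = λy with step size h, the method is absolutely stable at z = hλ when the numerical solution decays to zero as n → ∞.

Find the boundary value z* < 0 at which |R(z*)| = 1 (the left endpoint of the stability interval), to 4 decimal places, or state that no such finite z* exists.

Set f=λy, z=hλ:
  k1=λy_n ⇒ h·k1=z·y_n;  k2=λ(1+4/5z)y_n ⇒ h·k2=z(1+4/5z)y_n
  y_{n+1}/y_n = 1 + 1/13z + 12/13z(1+4/5z) = 1 + z + 48/65z²
  so R(z) = 1 + z + 48/65z².

Find x<0 with |R(x)|<1.
x=-0.54: |R|=0.6753
R=1: x+48/65x²=0 ⇒ x=−65/48=-1.3542; min R=1−1/(4·48/65)=0.6615>−1
Confirm numerically:
  x=-1.315: |R|=0.96197 <1
  x=-1.051: |R|=0.76471 <1
  x=-0.894: |R|=0.69621 <1
  x=-0.635: |R|=0.66277 <1
  x=-1.694: |R|=1.42512 >1
  x=-1.496: |R|=1.15669 >1
Interval (-1.3542, 0).

z* = -1.3542.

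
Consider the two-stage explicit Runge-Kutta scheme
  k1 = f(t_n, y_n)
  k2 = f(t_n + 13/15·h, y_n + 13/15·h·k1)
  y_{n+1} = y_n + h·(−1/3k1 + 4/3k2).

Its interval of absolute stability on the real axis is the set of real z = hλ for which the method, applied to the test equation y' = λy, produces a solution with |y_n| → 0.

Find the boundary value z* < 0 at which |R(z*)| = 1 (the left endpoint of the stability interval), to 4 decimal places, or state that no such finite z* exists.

With y'=λy (z=hλ):
  k1=λy_n ⇒ h·k1=z·y_n;  k2=λ(1+13/15z)y_n ⇒ h·k2=z(1+13/15z)y_n
  y_{n+1}/y_n = 1 − 1/3z + 4/3z(1+13/15z) = 1 + z + 52/45z²
  ⇒ R(z) = 1 + z + 52/45z².

Need |R(x)|<1, x<0.
x=-1.01: |R|=1.1688
R=1: x+52/45x²=0 ⇒ x=−45/52=-0.8654; min R=1−1/(4·52/45)=0.7837>−1
Confirm numerically:
  x=-0.665: |R|=0.84602 <1
  x=-0.600: |R|=0.81600 <1
  x=-0.516: |R|=0.79167 <1
  x=-1.183: |R|=1.43419 >1
  x=-1.118: |R|=1.32636 >1
  x=-0.887: |R|=1.02216 >1
Interval (-0.8654, 0).

left endpoint -0.8654.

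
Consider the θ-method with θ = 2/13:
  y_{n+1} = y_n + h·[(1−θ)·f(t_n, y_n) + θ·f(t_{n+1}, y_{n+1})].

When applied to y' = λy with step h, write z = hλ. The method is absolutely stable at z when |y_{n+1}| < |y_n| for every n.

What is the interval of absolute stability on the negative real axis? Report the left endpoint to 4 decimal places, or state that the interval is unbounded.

With y'=λy (z=hλ):
  y_{n+1} = y_n + z·[11/13·y_n + 2/13·y_{n+1}] ⇒ (1 − 2/13z)y_{n+1} = (1 + 11/13z)y_n
  R(z) = (1 + 11/13z)/(1 − 2/13z).

Need |R(x)|<1, x<0.
x=-1.74: |R|=0.3726
R=−1: 1+11/13x = −1+2/13x ⇒ -9/13x=2 ⇒ x=2/(-9/13)=-2.8889
Confirm numerically:
  x=-2.238: |R|=0.66480 <1
  x=-1.781: |R|=0.39796 <1
  x=-1.272: |R|=0.06382 <1
  x=-3.357: |R|=1.21371 >1
  x=-3.286: |R|=1.18261 >1
  x=-3.152: |R|=1.12267 >1
Stable set (-2.8889, 0).

(-2.8889, 0).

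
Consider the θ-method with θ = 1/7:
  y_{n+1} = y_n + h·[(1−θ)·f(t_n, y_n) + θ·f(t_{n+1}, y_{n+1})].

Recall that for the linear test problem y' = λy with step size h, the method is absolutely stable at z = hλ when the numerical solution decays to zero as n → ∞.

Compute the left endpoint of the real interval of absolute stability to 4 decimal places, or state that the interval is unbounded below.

Set f=λy, z=hλ:
  y_{n+1} = y_n + z·[6/7·y_n + 1/7·y_{n+1}] ⇒ (1 − 1/7z)y_{n+1} = (1 + 6/7z)y_n
  Hence R(z) = (1 + 6/7z)/(1 − 1/7z).

Need |R(x)|<1, x<0.
x=-1.09: |R|=0.0569
R=−1: 1+6/7x = −1+1/7x ⇒ -5/7x=2 ⇒ x=2/(-5/7)=-2.8000
Confirm numerically:
  x=-2.566: |R|=0.87769 <1
  x=-2.355: |R|=0.76216 <1
  x=-1.648: |R|=0.33395 <1
  x=-3.330: |R|=1.25653 >1
  x=-3.052: |R|=1.12535 >1
  x=-2.983: |R|=1.09166 >1
Interval (-2.8000, 0).

z* = -2.8000.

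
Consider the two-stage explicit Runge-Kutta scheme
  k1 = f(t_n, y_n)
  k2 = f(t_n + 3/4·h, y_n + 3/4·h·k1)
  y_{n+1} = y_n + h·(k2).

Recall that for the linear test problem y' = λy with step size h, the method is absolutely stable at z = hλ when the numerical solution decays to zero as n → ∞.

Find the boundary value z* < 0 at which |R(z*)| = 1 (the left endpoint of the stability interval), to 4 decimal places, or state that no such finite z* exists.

z* = -1.3333.

Test eqn y'=λy, z=hλ:
  k1=λy_n ⇒ h·k1=z·y_n;  k2=λ(1+3/4z)y_n ⇒ h·k2=z(1+3/4z)y_n
  y_{n+1}/y_n = 1 + z(1+3/4z) = 1 + z + 3/4z²
  Hence R(z) = 1 + z + 3/4z².

Solve |R(x)|<1 on ℝ⁻.
x=-0.52: |R|=0.6828
R=1: x+3/4x²=0 ⇒ x=−4/3=-1.3333; min R=1−1/(4·3/4)=0.6667>−1
Confirm numerically:
  x=-1.104: |R|=0.81011 <1
  x=-0.934: |R|=0.72027 <1
  x=-0.769: |R|=0.67452 <1
  x=-0.656: |R|=0.66675 <1
  x=-1.780: |R|=1.59630 >1
  x=-1.491: |R|=1.17631 >1
Stable set (-1.3333, 0).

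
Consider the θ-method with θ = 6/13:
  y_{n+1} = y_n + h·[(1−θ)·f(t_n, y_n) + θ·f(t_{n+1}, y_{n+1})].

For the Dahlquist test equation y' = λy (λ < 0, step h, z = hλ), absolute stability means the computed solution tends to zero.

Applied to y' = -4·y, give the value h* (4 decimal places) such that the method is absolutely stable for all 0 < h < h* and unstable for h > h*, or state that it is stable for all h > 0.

(-26.0000,0); λ=-4 ⇒ h* = (26)/4 = 6.5000.

Set f=λy, z=hλ:
  y_{n+1} = y_n + z·[7/13·y_n + 6/13·y_{n+1}] ⇒ (1 − 6/13z)y_{n+1} = (1 + 7/13z)y_n
  R(z) = (1 + 7/13z)/(1 − 6/13z).

Solve |R(x)|<1 on ℝ⁻.
x=-1.24: |R|=0.2114
R=−1: 1+7/13x = −1+6/13x ⇒ -1/13x=2 ⇒ x=2/(-1/13)=-26.0000
Confirm numerically:
  x=-25.749: |R|=0.99850 <1
  x=-24.839: |R|=0.99283 <1
  x=-16.218: |R|=0.91132 <1
  x=-26.405: |R|=1.00236 >1
  x=-26.343: |R|=1.00201 >1
  x=-26.249: |R|=1.00146 >1
Interval (-26.0000, 0).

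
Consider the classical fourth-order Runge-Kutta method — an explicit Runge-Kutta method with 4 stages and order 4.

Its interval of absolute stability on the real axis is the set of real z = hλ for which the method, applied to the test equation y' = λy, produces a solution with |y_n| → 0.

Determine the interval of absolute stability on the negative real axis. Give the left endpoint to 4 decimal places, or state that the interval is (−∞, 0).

Test eqn y'=λy, z=hλ:
  order 4, 4-stage ⇒ R(z)=1+z+z^2/2+z^3/6+z^4/24
  (e.g. R(-0.8)=0.45173, |R|=0.45173)

Boundary: |R(x)|=1, x<0.
x=-0.8: |R|=0.4517
|R(-2.69)|=0.8656 |R(-1.91)|=0.3073 |R(-1.71)|=0.2749
Bisect:
  x_lo=-3.3610 |R|=2.2762  x_hi=-0.1217 |R|=0.8854
  mid=-1.74132 |R|=0.27787 →hi
  mid=-2.55115 |R|=0.70068 →hi
  mid=-2.95606 |R|=1.28950 →lo
  mid=-2.75360 |R|=0.95326 →hi
  mid=-2.85483 |R|=1.11000 →lo
  mid=-2.80422 |R|=1.02891 →lo
  mid=-2.77891 |R|=0.99042 →hi
  mid=-2.79156 |R|=1.00949 →lo
  mid=-2.78524 |R|=0.99991 →hi
  ...
  [-2.78543,-2.78524] ⇒ x*=-2.7853
So |R|<1 on (-2.7853, 0).

z∈(-2.7853,0).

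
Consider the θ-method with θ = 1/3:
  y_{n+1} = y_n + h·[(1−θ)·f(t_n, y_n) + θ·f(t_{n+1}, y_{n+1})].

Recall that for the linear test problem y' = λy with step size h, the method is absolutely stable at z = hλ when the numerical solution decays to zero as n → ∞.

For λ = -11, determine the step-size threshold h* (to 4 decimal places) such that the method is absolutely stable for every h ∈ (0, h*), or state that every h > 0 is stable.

(-6.0000,0); λ=-11 ⇒ h* = (6)/11 = 0.5455.

Set f=λy, z=hλ:
  y_{n+1} = y_n + z·[2/3·y_n + 1/3·y_{n+1}] ⇒ (1 − 1/3z)y_{n+1} = (1 + 2/3z)y_n
  so R(z) = (1 + 2/3z)/(1 − 1/3z).

Solve |R(x)|<1 on ℝ⁻.
x=-0.92: |R|=0.2959
R=−1: 1+2/3x = −1+1/3x ⇒ -1/3x=2 ⇒ x=2/(-1/3)=-6.0000
Confirm numerically:
  x=-4.913: |R|=0.86263 <1
  x=-4.319: |R|=0.77032 <1
  x=-3.560: |R|=0.62805 <1
  x=-6.502: |R|=1.05283 >1
  x=-6.117: |R|=1.01283 >1
Stable set (-6.0000, 0).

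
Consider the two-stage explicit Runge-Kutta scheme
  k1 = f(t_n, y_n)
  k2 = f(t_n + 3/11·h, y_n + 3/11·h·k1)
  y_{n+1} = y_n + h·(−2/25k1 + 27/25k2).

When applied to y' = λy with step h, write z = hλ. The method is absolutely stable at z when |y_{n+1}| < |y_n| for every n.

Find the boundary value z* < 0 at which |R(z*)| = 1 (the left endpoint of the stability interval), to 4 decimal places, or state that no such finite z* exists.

With y'=λy (z=hλ):
  k1=λy_n ⇒ h·k1=z·y_n;  k2=λ(1+3/11z)y_n ⇒ h·k2=z(1+3/11z)y_n
  y_{n+1}/y_n = 1 − 2/25z + 27/25z(1+3/11z) = 1 + z + 81/275z²
  so R(z) = 1 + z + 81/275z².

Boundary: |R(x)|=1, x<0.
x=-1.3: |R|=0.1978
R=1: x+81/275x²=0 ⇒ x=−275/81=-3.3951; min R=1−1/(4·81/275)=0.1512>−1
Confirm numerically:
  x=-2.371: |R|=0.28483 <1
  x=-2.311: |R|=0.26209 <1
  x=-1.485: |R|=0.16454 <1
  x=-3.945: |R|=1.63902 >1
  x=-3.817: |R|=1.47438 >1
Interval (-3.3951, 0).

z* = -3.3951.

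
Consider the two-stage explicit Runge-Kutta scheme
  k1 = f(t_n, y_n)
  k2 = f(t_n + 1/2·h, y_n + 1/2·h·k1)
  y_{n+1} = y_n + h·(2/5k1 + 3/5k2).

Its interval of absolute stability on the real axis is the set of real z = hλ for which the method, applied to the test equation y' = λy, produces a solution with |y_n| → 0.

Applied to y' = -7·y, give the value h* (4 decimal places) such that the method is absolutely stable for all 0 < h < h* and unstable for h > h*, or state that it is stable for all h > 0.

On y'=λy, z=hλ:
  k1=λy_n ⇒ h·k1=z·y_n;  k2=λ(1+1/2z)y_n ⇒ h·k2=z(1+1/2z)y_n
  y_{n+1}/y_n = 1 + 2/5z + 3/5z(1+1/2z) = 1 + z + 3/10z²
  ⇒ R(z) = 1 + z + 3/10z².

Find x<0 with |R(x)|<1.
x=-1.06: |R|=0.2771
R=1: x+3/10x²=0 ⇒ x=−10/3=-3.3333; min R=1−1/(4·3/10)=0.1667>−1
Confirm numerically:
  x=-2.782: |R|=0.53986 <1
  x=-2.420: |R|=0.33692 <1
  x=-2.336: |R|=0.30107 <1
  x=-1.378: |R|=0.19167 <1
  x=-3.541: |R|=1.22060 >1
  x=-3.477: |R|=1.14986 >1
So |R|<1 on (-3.3333, 0).

(-3.3333,0); λ=-7 ⇒ h* = (10/3)/7 = 0.4762.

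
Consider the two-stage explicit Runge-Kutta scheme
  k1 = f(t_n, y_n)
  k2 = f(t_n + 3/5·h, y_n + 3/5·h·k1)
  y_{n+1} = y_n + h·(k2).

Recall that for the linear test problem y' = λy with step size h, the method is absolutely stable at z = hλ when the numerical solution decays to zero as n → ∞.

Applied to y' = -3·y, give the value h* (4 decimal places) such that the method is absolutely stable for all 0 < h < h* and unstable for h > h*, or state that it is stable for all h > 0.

(-1.6667,0); λ=-3 ⇒ h* = (5/3)/3 = 0.5556.

On y'=λy, z=hλ:
  k1=λy_n ⇒ h·k1=z·y_n;  k2=λ(1+3/5z)y_n ⇒ h·k2=z(1+3/5z)y_n
  y_{n+1}/y_n = 1 + z(1+3/5z) = 1 + z + 3/5z²
  Hence R(z) = 1 + z + 3/5z².

Solve |R(x)|<1 on ℝ⁻.
x=-0.75: |R|=0.5875
R=1: x+3/5x²=0 ⇒ x=−5/3=-1.6667; min R=1−1/(4·3/5)=0.5833>−1
Confirm numerically:
  x=-1.513: |R|=0.86050 <1
  x=-1.327: |R|=0.72956 <1
  x=-1.188: |R|=0.65881 <1
  x=-1.783: |R|=1.12445 >1
  x=-1.760: |R|=1.09856 >1
So |R|<1 on (-1.6667, 0).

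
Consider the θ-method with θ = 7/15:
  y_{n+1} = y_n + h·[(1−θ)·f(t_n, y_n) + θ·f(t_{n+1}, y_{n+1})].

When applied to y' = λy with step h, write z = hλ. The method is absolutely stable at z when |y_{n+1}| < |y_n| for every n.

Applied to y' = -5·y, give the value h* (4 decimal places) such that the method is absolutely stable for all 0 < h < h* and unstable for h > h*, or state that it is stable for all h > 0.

(-30.0000,0); λ=-5 ⇒ h* = (30)/5 = 6.0000.

Test eqn y'=λy, z=hλ:
  y_{n+1} = y_n + z·[8/15·y_n + 7/15·y_{n+1}] ⇒ (1 − 7/15z)y_{n+1} = (1 + 8/15z)y_n
  Hence R(z) = (1 + 8/15z)/(1 − 7/15z).

Solve |R(x)|<1 on ℝ⁻.
x=-1.37: |R|=0.1643
R=−1: 1+8/15x = −1+7/15x ⇒ -1/15x=2 ⇒ x=2/(-1/15)=-30.0000
Confirm numerically:
  x=-29.695: |R|=0.99863 <1
  x=-27.124: |R|=0.98596 <1
  x=-24.410: |R|=0.96993 <1
  x=-13.104: |R|=0.84169 <1
  x=-30.512: |R|=1.00224 >1
  x=-30.457: |R|=1.00200 >1
  x=-30.227: |R|=1.00100 >1
Stable set (-30.0000, 0).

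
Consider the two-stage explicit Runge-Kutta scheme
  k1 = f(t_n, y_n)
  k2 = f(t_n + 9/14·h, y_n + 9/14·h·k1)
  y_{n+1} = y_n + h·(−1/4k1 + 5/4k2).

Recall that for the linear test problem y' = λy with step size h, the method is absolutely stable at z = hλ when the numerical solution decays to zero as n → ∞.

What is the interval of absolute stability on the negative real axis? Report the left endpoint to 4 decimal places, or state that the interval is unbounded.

z∈(-1.2444,0).

With y'=λy (z=hλ):
  k1=λy_n ⇒ h·k1=z·y_n;  k2=λ(1+9/14z)y_n ⇒ h·k2=z(1+9/14z)y_n
  y_{n+1}/y_n = 1 − 1/4z + 5/4z(1+9/14z) = 1 + z + 45/56z²
  so R(z) = 1 + z + 45/56z².

Solve |R(x)|<1 on ℝ⁻.
x=-1.78: |R|=1.7660
R=1: x+45/56x²=0 ⇒ x=−56/45=-1.2444; min R=1−1/(4·45/56)=0.6889>−1
Confirm numerically:
  x=-1.181: |R|=0.93979 <1
  x=-1.138: |R|=0.90266 <1
  x=-0.824: |R|=0.72161 <1
  x=-0.684: |R|=0.69196 <1
  x=-1.779: |R|=1.76418 >1
  x=-1.638: |R|=1.51802 >1
  x=-1.306: |R|=1.06460 >1
Stable set (-1.2444, 0).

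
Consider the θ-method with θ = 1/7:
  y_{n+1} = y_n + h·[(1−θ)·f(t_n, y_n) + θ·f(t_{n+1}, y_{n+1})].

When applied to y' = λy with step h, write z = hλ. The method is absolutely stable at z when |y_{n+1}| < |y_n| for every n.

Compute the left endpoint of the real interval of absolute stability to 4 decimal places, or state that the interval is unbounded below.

On y'=λy, z=hλ:
  y_{n+1} = y_n + z·[6/7·y_n + 1/7·y_{n+1}] ⇒ (1 − 1/7z)y_{n+1} = (1 + 6/7z)y_n
  so R(z) = (1 + 6/7z)/(1 − 1/7z).

Boundary: |R(x)|=1, x<0.
x=-1.6: |R|=0.3023
R=−1: 1+6/7x = −1+1/7x ⇒ -5/7x=2 ⇒ x=2/(-5/7)=-2.8000
Confirm numerically:
  x=-2.039: |R|=0.57905 <1
  x=-1.950: |R|=0.52514 <1
  x=-1.574: |R|=0.28505 <1
  x=-1.134: |R|=0.02410 <1
  x=-3.174: |R|=1.18380 >1
  x=-3.083: |R|=1.14034 >1
  x=-2.980: |R|=1.09018 >1
Interval (-2.8000, 0).

left endpoint -2.8000.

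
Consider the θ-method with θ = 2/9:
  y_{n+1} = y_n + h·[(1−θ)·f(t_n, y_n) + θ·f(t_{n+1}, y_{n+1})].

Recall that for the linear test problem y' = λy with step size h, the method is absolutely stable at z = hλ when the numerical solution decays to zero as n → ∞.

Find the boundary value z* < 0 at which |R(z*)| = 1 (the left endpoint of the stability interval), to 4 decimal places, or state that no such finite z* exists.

left endpoint -3.6000.

Test eqn y'=λy, z=hλ:
  y_{n+1} = y_n + z·[7/9·y_n + 2/9·y_{n+1}] ⇒ (1 − 2/9z)y_{n+1} = (1 + 7/9z)y_n
  R(z) = (1 + 7/9z)/(1 − 2/9z).

Find x<0 with |R(x)|<1.
x=-0.39: |R|=0.6411
R=−1: 1+7/9x = −1+2/9x ⇒ -5/9x=2 ⇒ x=2/(-5/9)=-3.6000
Confirm numerically:
  x=-2.620: |R|=0.65590 <1
  x=-2.251: |R|=0.50044 <1
  x=-1.890: |R|=0.33099 <1
  x=-1.499: |R|=0.12444 <1
  x=-4.070: |R|=1.13711 >1
  x=-3.982: |R|=1.11259 >1
Interval (-3.6000, 0).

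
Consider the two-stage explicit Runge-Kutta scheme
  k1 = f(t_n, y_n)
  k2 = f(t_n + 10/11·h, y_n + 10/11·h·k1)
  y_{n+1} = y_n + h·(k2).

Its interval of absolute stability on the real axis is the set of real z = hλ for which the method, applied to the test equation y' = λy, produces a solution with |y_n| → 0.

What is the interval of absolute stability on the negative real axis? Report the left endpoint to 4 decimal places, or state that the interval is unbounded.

Set f=λy, z=hλ:
  k1=λy_n ⇒ h·k1=z·y_n;  k2=λ(1+10/11z)y_n ⇒ h·k2=z(1+10/11z)y_n
  y_{n+1}/y_n = 1 + z(1+10/11z) = 1 + z + 10/11z²
  ⇒ R(z) = 1 + z + 10/11z².

Need |R(x)|<1, x<0.
x=-1.69: |R|=1.9065
R=1: x+10/11x²=0 ⇒ x=−11/10=-1.1000; min R=1−1/(4·10/11)=0.7250>−1
Confirm numerically:
  x=-0.965: |R|=0.88157 <1
  x=-0.663: |R|=0.73661 <1
  x=-0.652: |R|=0.73446 <1
  x=-0.493: |R|=0.72795 <1
  x=-1.584: |R|=1.69696 >1
  x=-1.489: |R|=1.52656 >1
  x=-1.136: |R|=1.03718 >1
Interval (-1.1000, 0).

(-1.1000, 0).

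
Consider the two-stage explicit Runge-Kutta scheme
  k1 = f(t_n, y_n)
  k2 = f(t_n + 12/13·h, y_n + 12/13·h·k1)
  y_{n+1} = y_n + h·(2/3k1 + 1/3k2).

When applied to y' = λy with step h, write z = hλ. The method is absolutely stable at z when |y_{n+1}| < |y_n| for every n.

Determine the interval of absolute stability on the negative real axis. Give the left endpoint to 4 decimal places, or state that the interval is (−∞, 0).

(-3.2500, 0).

Set f=λy, z=hλ:
  k1=λy_n ⇒ h·k1=z·y_n;  k2=λ(1+12/13z)y_n ⇒ h·k2=z(1+12/13z)y_n
  y_{n+1}/y_n = 1 + 2/3z + 1/3z(1+12/13z) = 1 + z + 4/13z²
  so R(z) = 1 + z + 4/13z².

Solve |R(x)|<1 on ℝ⁻.
x=-1.28: |R|=0.2241
R=1: x+4/13x²=0 ⇒ x=−13/4=-3.2500; min R=1−1/(4·4/13)=0.1875>−1
Confirm numerically:
  x=-2.951: |R|=0.72851 <1
  x=-2.720: |R|=0.55643 <1
  x=-2.547: |R|=0.44906 <1
  x=-3.481: |R|=1.24742 >1
  x=-3.366: |R|=1.12014 >1
  x=-3.307: |R|=1.05800 >1
Interval (-3.2500, 0).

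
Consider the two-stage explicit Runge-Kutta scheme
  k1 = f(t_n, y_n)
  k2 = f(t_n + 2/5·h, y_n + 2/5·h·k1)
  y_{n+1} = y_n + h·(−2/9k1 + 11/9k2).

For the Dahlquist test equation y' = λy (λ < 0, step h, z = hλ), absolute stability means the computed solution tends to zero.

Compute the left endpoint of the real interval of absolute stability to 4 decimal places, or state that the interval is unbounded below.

Set f=λy, z=hλ:
  k1=λy_n ⇒ h·k1=z·y_n;  k2=λ(1+2/5z)y_n ⇒ h·k2=z(1+2/5z)y_n
  y_{n+1}/y_n = 1 − 2/9z + 11/9z(1+2/5z) = 1 + z + 22/45z²
  R(z) = 1 + z + 22/45z².

Need |R(x)|<1, x<0.
x=-1.6: |R|=0.6516
R=1: x+22/45x²=0 ⇒ x=−45/22=-2.0455; min R=1−1/(4·22/45)=0.4886>−1
Confirm numerically:
  x=-1.851: |R|=0.82403 <1
  x=-1.128: |R|=0.49405 <1
  x=-1.005: |R|=0.48879 <1
  x=-2.390: |R|=1.40258 >1
  x=-2.376: |R|=1.38396 >1
Interval (-2.0455, 0).

left endpoint -2.0455.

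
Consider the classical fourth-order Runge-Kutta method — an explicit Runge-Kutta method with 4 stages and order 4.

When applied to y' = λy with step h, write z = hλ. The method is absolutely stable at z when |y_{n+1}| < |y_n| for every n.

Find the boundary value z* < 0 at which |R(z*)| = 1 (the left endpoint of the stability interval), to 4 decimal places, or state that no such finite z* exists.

With y'=λy (z=hλ):
  order 4, 4-stage ⇒ R(z)=1+z+z^2/2+z^3/6+z^4/24
  (e.g. R(-1.5)=0.27344, |R|=0.27344)

Find x<0 with |R(x)|<1.
x=-1.5: |R|=0.2734
|R(-3.08)|=1.5432 |R(-2.41)|=0.5667 |R(-2.32)|=0.4971
Bisect:
  x_lo=-3.5799 |R|=3.0249  x_hi=-0.2365 |R|=0.7894
  mid=-1.90820 |R|=0.30682 →hi
  mid=-2.74405 |R|=0.93958 →hi
  mid=-3.16198 |R|=1.73320 →lo
  mid=-2.95301 |R|=1.28376 →lo
  mid=-2.84853 |R|=1.09961 →lo
  mid=-2.79629 |R|=1.01671 →lo
  mid=-2.77017 |R|=0.97744 →hi
  ...
  [-2.78548,-2.78527] ⇒ x*=-2.7853
So |R|<1 on (-2.7853, 0).

z* = -2.7853.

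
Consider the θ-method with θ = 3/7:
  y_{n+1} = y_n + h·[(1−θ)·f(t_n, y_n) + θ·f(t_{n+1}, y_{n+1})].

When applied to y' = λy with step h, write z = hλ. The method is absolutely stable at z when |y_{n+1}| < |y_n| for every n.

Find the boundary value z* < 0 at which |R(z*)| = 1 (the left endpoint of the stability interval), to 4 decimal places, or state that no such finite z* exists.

Test eqn y'=λy, z=hλ:
  y_{n+1} = y_n + z·[4/7·y_n + 3/7·y_{n+1}] ⇒ (1 − 3/7z)y_{n+1} = (1 + 4/7z)y_n
  so R(z) = (1 + 4/7z)/(1 − 3/7z).

Boundary: |R(x)|=1, x<0.
x=-0.49: |R|=0.5950
R=−1: 1+4/7x = −1+3/7x ⇒ -1/7x=2 ⇒ x=2/(-1/7)=-14.0000
Confirm numerically:
  x=-13.619: |R|=0.99204 <1
  x=-13.024: |R|=0.97882 <1
  x=-9.849: |R|=0.88642 <1
  x=-8.453: |R|=0.82858 <1
  x=-14.589: |R|=1.01160 >1
  x=-14.116: |R|=1.00235 >1
  x=-14.070: |R|=1.00142 >1
Interval (-14.0000, 0).

z* = -14.0000.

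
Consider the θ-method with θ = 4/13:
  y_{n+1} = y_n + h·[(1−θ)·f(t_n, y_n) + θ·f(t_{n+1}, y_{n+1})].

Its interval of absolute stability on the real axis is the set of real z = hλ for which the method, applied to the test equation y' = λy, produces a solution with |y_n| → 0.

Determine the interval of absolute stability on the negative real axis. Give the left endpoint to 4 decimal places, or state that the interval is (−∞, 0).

Set f=λy, z=hλ:
  y_{n+1} = y_n + z·[9/13·y_n + 4/13·y_{n+1}] ⇒ (1 − 4/13z)y_{n+1} = (1 + 9/13z)y_n
  so R(z) = (1 + 9/13z)/(1 − 4/13z).

Boundary: |R(x)|=1, x<0.
x=-1.59: |R|=0.0677
R=−1: 1+9/13x = −1+4/13x ⇒ -5/13x=2 ⇒ x=2/(-5/13)=-5.2000
Confirm numerically:
  x=-4.687: |R|=0.91921 <1
  x=-4.396: |R|=0.86856 <1
  x=-4.103: |R|=0.81351 <1
  x=-2.750: |R|=0.48958 <1
  x=-5.529: |R|=1.04684 >1
  x=-5.465: |R|=1.03801 >1
  x=-5.370: |R|=1.02465 >1
So |R|<1 on (-5.2000, 0).

z∈(-5.2000,0).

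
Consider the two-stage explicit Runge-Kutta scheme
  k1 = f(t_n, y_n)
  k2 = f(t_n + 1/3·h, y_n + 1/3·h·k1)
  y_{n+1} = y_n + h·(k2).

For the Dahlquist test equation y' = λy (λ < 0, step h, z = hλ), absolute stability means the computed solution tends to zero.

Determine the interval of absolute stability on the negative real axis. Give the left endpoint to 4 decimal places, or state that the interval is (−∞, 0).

(-3.0000, 0).

Test eqn y'=λy, z=hλ:
  k1=λy_n ⇒ h·k1=z·y_n;  k2=λ(1+1/3z)y_n ⇒ h·k2=z(1+1/3z)y_n
  y_{n+1}/y_n = 1 + z(1+1/3z) = 1 + z + 1/3z²
  R(z) = 1 + z + 1/3z².

Solve |R(x)|<1 on ℝ⁻.
x=-1.07: |R|=0.3116
R=1: x+1/3x²=0 ⇒ x=−3=-3.0000; min R=1−1/(4·1/3)=0.2500>−1
Confirm numerically:
  x=-2.682: |R|=0.71571 <1
  x=-2.553: |R|=0.61960 <1
  x=-2.073: |R|=0.35944 <1
  x=-1.542: |R|=0.25059 <1
  x=-3.193: |R|=1.20542 >1
  x=-3.107: |R|=1.11082 >1
Interval (-3.0000, 0).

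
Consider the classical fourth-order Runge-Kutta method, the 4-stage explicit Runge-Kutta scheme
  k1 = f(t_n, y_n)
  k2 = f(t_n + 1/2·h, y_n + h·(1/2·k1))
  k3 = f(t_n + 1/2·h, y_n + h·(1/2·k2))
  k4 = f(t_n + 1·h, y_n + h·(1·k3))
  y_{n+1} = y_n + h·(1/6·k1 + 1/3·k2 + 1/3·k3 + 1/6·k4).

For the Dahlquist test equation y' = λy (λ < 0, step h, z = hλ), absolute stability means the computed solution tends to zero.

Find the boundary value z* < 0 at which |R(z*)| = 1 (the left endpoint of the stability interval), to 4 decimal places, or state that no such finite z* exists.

With y'=λy (z=hλ):
  order 4, 4-stage ⇒ R(z)=1+z+z^2/2+z^3/6+z^4/24
  (e.g. R(-1.26)=0.30542, |R|=0.30542)

Boundary: |R(x)|=1, x<0.
x=-1.26: |R|=0.3054
|R(-2.87)|=1.1354 |R(-2.78)|=0.9920 |R(-1.96)|=0.3208
Bisect:
  x_lo=-3.5864 |R|=3.0497  x_hi=-0.2962 |R|=0.7436
  mid=-1.94130 |R|=0.31546 →hi
  mid=-2.76384 |R|=0.96813 →hi
  mid=-3.17510 |R|=1.76537 →lo
  mid=-2.96947 |R|=1.31510 →lo
  mid=-2.86665 |R|=1.12976 →lo
  mid=-2.81525 |R|=1.04611 →lo
  mid=-2.78954 |R|=1.00642 →lo
  ...
  [-2.78532,-2.78512] ⇒ x*=-2.7853
Stable set (-2.7853, 0).

left endpoint -2.7853.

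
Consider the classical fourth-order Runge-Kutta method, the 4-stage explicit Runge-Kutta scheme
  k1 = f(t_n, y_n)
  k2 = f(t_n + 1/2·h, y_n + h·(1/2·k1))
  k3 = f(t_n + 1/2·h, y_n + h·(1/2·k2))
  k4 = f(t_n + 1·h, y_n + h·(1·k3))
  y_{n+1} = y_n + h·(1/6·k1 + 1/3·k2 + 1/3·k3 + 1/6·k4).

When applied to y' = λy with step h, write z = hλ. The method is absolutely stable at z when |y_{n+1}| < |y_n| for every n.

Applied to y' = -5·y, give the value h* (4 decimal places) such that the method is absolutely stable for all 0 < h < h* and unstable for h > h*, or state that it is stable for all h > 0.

(-2.7853,0); λ=-5 ⇒ h* = 0.5571.

On y'=λy, z=hλ:
  order 4, 4-stage ⇒ R(z)=1+z+z^2/2+z^3/6+z^4/24
  (e.g. R(-0.46)=0.63144, |R|=0.63144)

Solve |R(x)|<1 on ℝ⁻.
x=-0.46: |R|=0.6314
|R(-3.07)|=1.5212 |R(-1.89)|=0.3025 |R(-1.82)|=0.2886
Bisect:
  x_lo=-3.6853 |R|=3.4490  x_hi=-0.1466 |R|=0.8636
  mid=-1.91595 |R|=0.30875 →hi
  mid=-2.80061 |R|=1.02334 →lo
  mid=-2.35828 |R|=0.52529 →hi
  mid=-2.57944 |R|=0.73148 →hi
  mid=-2.69003 |R|=0.86562 →hi
  mid=-2.74532 |R|=0.94139 →hi
  mid=-2.77297 |R|=0.98157 →hi
  ...
  [-2.78549,-2.78528] ⇒ x*=-2.7853
Interval (-2.7853, 0).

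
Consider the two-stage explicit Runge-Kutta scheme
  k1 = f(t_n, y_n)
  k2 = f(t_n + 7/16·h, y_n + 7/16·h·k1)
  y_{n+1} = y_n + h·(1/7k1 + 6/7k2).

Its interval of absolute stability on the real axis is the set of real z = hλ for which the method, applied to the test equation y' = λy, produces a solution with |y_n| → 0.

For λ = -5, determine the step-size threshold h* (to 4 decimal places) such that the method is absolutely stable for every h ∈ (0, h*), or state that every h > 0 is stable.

With y'=λy (z=hλ):
  k1=λy_n ⇒ h·k1=z·y_n;  k2=λ(1+7/16z)y_n ⇒ h·k2=z(1+7/16z)y_n
  y_{n+1}/y_n = 1 + 1/7z + 6/7z(1+7/16z) = 1 + z + 3/8z²
  Hence R(z) = 1 + z + 3/8z².

Find x<0 with |R(x)|<1.
x=-1.72: |R|=0.3894
R=1: x+3/8x²=0 ⇒ x=−8/3=-2.6667; min R=1−1/(4·3/8)=0.3333>−1
Confirm numerically:
  x=-1.294: |R|=0.33391 <1
  x=-1.257: |R|=0.33552 <1
  x=-1.095: |R|=0.35463 <1
  x=-3.093: |R|=1.49449 >1
  x=-2.714: |R|=1.04817 >1
  x=-2.693: |R|=1.02659 >1
Stable set (-2.6667, 0).

(-2.6667,0); λ=-5 ⇒ h* = (8/3)/5 = 0.5333.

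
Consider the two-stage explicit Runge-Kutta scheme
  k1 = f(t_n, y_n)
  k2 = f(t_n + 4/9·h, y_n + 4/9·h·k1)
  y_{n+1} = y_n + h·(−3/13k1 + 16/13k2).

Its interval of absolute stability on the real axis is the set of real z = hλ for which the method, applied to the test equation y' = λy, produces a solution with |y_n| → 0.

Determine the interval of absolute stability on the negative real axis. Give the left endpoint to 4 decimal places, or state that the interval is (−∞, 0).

z∈(-1.8281,0).

With y'=λy (z=hλ):
  k1=λy_n ⇒ h·k1=z·y_n;  k2=λ(1+4/9z)y_n ⇒ h·k2=z(1+4/9z)y_n
  y_{n+1}/y_n = 1 − 3/13z + 16/13z(1+4/9z) = 1 + z + 64/117z²
  Hence R(z) = 1 + z + 64/117z².

Need |R(x)|<1, x<0.
x=-0.89: |R|=0.5433
R=1: x+64/117x²=0 ⇒ x=−117/64=-1.8281; min R=1−1/(4·64/117)=0.5430>−1
Confirm numerically:
  x=-0.994: |R|=0.54646 <1
  x=-0.957: |R|=0.54398 <1
  x=-0.786: |R|=0.55194 <1
  x=-2.310: |R|=1.60889 >1
  x=-1.957: |R|=1.13796 >1
Stable set (-1.8281, 0).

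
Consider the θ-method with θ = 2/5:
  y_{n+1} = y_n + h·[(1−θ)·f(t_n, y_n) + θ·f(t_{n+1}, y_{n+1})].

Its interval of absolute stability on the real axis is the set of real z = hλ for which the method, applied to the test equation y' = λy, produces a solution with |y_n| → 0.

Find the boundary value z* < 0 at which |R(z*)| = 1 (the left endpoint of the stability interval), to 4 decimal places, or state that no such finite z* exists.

Test eqn y'=λy, z=hλ:
  y_{n+1} = y_n + z·[3/5·y_n + 2/5·y_{n+1}] ⇒ (1 − 2/5z)y_{n+1} = (1 + 3/5z)y_n
  ⇒ R(z) = (1 + 3/5z)/(1 − 2/5z).

Need |R(x)|<1, x<0.
x=-0.51: |R|=0.5764
R=−1: 1+3/5x = −1+2/5x ⇒ -1/5x=2 ⇒ x=2/(-1/5)=-10.0000
Confirm numerically:
  x=-8.389: |R|=0.92603 <1
  x=-6.352: |R|=0.79394 <1
  x=-5.900: |R|=0.75595 <1
  x=-4.929: |R|=0.65870 <1
  x=-10.514: |R|=1.01975 >1
  x=-10.437: |R|=1.01689 >1
  x=-10.064: |R|=1.00255 >1
Interval (-10.0000, 0).

z* = -10.0000.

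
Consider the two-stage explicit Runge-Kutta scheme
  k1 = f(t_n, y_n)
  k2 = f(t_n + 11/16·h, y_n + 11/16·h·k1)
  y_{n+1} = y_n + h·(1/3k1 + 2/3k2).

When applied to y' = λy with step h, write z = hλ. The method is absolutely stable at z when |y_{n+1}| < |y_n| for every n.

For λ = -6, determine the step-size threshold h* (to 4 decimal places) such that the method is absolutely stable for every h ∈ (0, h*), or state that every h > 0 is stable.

(-2.1818,0); λ=-6 ⇒ h* = (24/11)/6 = 0.3636.

On y'=λy, z=hλ:
  k1=λy_n ⇒ h·k1=z·y_n;  k2=λ(1+11/16z)y_n ⇒ h·k2=z(1+11/16z)y_n
  y_{n+1}/y_n = 1 + 1/3z + 2/3z(1+11/16z) = 1 + z + 11/24z²
  Hence R(z) = 1 + z + 11/24z².

Boundary: |R(x)|=1, x<0.
x=-0.35: |R|=0.7061
R=1: x+11/24x²=0 ⇒ x=−24/11=-2.1818; min R=1−1/(4·11/24)=0.4545>−1
Confirm numerically:
  x=-2.096: |R|=0.91756 <1
  x=-1.952: |R|=0.79439 <1
  x=-1.845: |R|=0.71518 <1
  x=-0.877: |R|=0.47552 <1
  x=-2.722: |R|=1.67392 >1
  x=-2.696: |R|=1.63536 >1
  x=-2.216: |R|=1.03472 >1
Stable set (-2.1818, 0).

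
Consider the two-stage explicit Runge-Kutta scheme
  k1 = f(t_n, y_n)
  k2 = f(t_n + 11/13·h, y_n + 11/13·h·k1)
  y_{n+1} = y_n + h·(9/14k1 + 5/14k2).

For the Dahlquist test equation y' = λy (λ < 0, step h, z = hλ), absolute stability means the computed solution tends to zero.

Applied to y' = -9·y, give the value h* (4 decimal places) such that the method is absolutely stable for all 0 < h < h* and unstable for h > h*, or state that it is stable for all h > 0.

(-3.3091,0); λ=-9 ⇒ h* = (182/55)/9 = 0.3677.

On y'=λy, z=hλ:
  k1=λy_n ⇒ h·k1=z·y_n;  k2=λ(1+11/13z)y_n ⇒ h·k2=z(1+11/13z)y_n
  y_{n+1}/y_n = 1 + 9/14z + 5/14z(1+11/13z) = 1 + z + 55/182z²
  Hence R(z) = 1 + z + 55/182z².

Solve |R(x)|<1 on ℝ⁻.
x=-1.5: |R|=0.1799
R=1: x+55/182x²=0 ⇒ x=−182/55=-3.3091; min R=1−1/(4·55/182)=0.1727>−1
Confirm numerically:
  x=-2.136: |R|=0.24278 <1
  x=-2.056: |R|=0.22143 <1
  x=-1.483: |R|=0.18162 <1
  x=-1.330: |R|=0.20456 <1
  x=-3.489: |R|=1.18969 >1
  x=-3.344: |R|=1.03528 >1
Stable set (-3.3091, 0).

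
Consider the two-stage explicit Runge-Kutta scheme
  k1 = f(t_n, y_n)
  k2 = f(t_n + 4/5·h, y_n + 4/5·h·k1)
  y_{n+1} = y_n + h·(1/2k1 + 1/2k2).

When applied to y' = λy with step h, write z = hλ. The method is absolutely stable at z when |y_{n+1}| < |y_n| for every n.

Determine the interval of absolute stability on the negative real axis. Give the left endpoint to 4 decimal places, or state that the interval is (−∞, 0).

Set f=λy, z=hλ:
  k1=λy_n ⇒ h·k1=z·y_n;  k2=λ(1+4/5z)y_n ⇒ h·k2=z(1+4/5z)y_n
  y_{n+1}/y_n = 1 + 1/2z + 1/2z(1+4/5z) = 1 + z + 2/5z²
  R(z) = 1 + z + 2/5z².

Solve |R(x)|<1 on ℝ⁻.
x=-1.77: |R|=0.4832
R=1: x+2/5x²=0 ⇒ x=−5/2=-2.5000; min R=1−1/(4·2/5)=0.3750>−1
Confirm numerically:
  x=-2.357: |R|=0.86518 <1
  x=-2.060: |R|=0.63744 <1
  x=-1.386: |R|=0.38240 <1
  x=-1.303: |R|=0.37612 <1
  x=-2.702: |R|=1.21832 >1
  x=-2.575: |R|=1.07725 >1
Interval (-2.5000, 0).

(-2.5000, 0).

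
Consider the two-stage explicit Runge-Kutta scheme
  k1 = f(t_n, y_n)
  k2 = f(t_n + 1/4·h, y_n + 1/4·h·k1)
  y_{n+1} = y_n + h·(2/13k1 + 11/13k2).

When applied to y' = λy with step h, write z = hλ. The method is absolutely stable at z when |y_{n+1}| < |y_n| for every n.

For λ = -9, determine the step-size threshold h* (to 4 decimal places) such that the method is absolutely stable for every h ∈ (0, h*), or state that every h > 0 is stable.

Test eqn y'=λy, z=hλ:
  k1=λy_n ⇒ h·k1=z·y_n;  k2=λ(1+1/4z)y_n ⇒ h·k2=z(1+1/4z)y_n
  y_{n+1}/y_n = 1 + 2/13z + 11/13z(1+1/4z) = 1 + z + 11/52z²
  ⇒ R(z) = 1 + z + 11/52z².

Boundary: |R(x)|=1, x<0.
x=-0.3: |R|=0.7190
R=1: x+11/52x²=0 ⇒ x=−52/11=-4.7273; min R=1−1/(4·11/52)=-0.1818>−1
Confirm numerically:
  x=-4.619: |R|=0.89421 <1
  x=-4.294: |R|=0.60644 <1
  x=-3.225: |R|=0.02487 <1
  x=-4.801: |R|=1.07488 >1
  x=-4.775: |R|=1.04821 >1
So |R|<1 on (-4.7273, 0).

(-4.7273,0); λ=-9 ⇒ h* = (52/11)/9 = 0.5253.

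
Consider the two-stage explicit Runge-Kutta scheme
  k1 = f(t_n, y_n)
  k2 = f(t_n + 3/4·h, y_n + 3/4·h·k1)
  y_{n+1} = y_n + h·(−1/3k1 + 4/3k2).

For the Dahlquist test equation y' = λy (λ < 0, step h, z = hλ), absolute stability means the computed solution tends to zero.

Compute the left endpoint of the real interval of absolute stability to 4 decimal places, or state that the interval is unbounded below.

z* = -1.0000.

With y'=λy (z=hλ):
  k1=λy_n ⇒ h·k1=z·y_n;  k2=λ(1+3/4z)y_n ⇒ h·k2=z(1+3/4z)y_n
  y_{n+1}/y_n = 1 − 1/3z + 4/3z(1+3/4z) = 1 + z + z²
  Hence R(z) = 1 + z + z².

Boundary: |R(x)|=1, x<0.
x=-1.52: |R|=1.7904
R=1: x+1x²=0 ⇒ x=−1=-1.0000; min R=1−1/(4·1)=0.7500>−1
Confirm numerically:
  x=-0.552: |R|=0.75270 <1
  x=-0.484: |R|=0.75026 <1
  x=-0.426: |R|=0.75548 <1
  x=-1.490: |R|=1.73010 >1
  x=-1.402: |R|=1.56360 >1
  x=-1.097: |R|=1.10641 >1
Interval (-1.0000, 0).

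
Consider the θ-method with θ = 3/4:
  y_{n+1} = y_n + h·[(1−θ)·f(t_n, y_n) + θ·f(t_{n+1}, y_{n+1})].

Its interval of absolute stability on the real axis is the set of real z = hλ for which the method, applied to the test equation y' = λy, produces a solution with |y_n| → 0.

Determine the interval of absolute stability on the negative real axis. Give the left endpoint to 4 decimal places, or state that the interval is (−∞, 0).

Test eqn y'=λy, z=hλ:
  y_{n+1} = y_n + z·[1/4·y_n + 3/4·y_{n+1}] ⇒ (1 − 3/4z)y_{n+1} = (1 + 1/4z)y_n
  so R(z) = (1 + 1/4z)/(1 − 3/4z).

Need |R(x)|<1, x<0.
x=-1.45: |R|=0.3054
x=-2: |R|=0.2000
x=-10: |R|=0.1765
x=-100: |R|=0.3158
θ=3/4≥1/2 ⇒ |1+1/4x|<|1−3/4x| ∀x<0 ⇒ interval (−∞,0).

interval (−∞, 0).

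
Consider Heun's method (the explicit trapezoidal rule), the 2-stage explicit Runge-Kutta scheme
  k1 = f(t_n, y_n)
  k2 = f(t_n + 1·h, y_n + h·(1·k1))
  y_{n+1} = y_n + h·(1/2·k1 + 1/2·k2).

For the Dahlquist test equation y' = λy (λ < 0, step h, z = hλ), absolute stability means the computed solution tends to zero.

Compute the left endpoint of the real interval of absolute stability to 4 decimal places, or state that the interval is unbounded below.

left endpoint -2.0000.

On y'=λy, z=hλ:
  order 2, 2-stage ⇒ R(z)=1+z+z^2/2
  (e.g. R(-1.19)=0.51805, |R|=0.51805)

Solve |R(x)|<1 on ℝ⁻.
x=-1.19: |R|=0.5181
|R(-1.98)|=0.9802 |R(-0.63)|=0.5684 |R(-0.51)|=0.6200
Bisect:
  x_lo=-2.6109 |R|=1.7976  x_hi=-0.2399 |R|=0.7889
  mid=-1.42540 |R|=0.59048 →hi
  mid=-2.01817 |R|=1.01833 →lo
  mid=-1.72178 |R|=0.76048 →hi
  mid=-1.86997 |R|=0.87843 →hi
  mid=-1.94407 |R|=0.94563 →hi
  mid=-1.98112 |R|=0.98130 →hi
  mid=-1.99964 |R|=0.99964 →hi
  mid=-2.00891 |R|=1.00894 →lo
  mid=-2.00427 |R|=1.00428 →lo
  ...
  [-2.00008,-1.99993] ⇒ x*=-2.0000
Stable set (-2.0000, 0).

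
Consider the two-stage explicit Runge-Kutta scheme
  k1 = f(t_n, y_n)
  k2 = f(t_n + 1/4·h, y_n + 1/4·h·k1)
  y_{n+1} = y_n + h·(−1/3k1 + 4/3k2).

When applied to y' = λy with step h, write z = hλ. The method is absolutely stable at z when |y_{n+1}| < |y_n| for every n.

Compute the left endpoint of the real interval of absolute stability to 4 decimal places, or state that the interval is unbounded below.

z* = -3.0000.

With y'=λy (z=hλ):
  k1=λy_n ⇒ h·k1=z·y_n;  k2=λ(1+1/4z)y_n ⇒ h·k2=z(1+1/4z)y_n
  y_{n+1}/y_n = 1 − 1/3z + 4/3z(1+1/4z) = 1 + z + 1/3z²
  so R(z) = 1 + z + 1/3z².

Find x<0 with |R(x)|<1.
x=-1.42: |R|=0.2521
R=1: x+1/3x²=0 ⇒ x=−3=-3.0000; min R=1−1/(4·1/3)=0.2500>−1
Confirm numerically:
  x=-2.968: |R|=0.96834 <1
  x=-2.787: |R|=0.80212 <1
  x=-2.024: |R|=0.34153 <1
  x=-3.458: |R|=1.52792 >1
  x=-3.130: |R|=1.13563 >1
Stable set (-3.0000, 0).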